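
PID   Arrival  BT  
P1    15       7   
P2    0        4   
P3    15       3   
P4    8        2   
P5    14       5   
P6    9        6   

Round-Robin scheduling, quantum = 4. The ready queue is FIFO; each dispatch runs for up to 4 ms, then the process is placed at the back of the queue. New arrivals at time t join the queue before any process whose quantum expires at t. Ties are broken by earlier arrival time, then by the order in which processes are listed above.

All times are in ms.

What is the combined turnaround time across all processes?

59

Timeline: | P2 0-4 | idle 4-8 | P4 8-10 | P6 10-14 | P5 14-18 | P6 18-20 | P1 20-24 | P3 24-27 | P5 27-28 | P1 28-31 |
Completion: P1=31  P2=4  P3=27  P4=10  P5=28  P6=20
Turnaround (C−A): P1=16  P2=4  P3=12  P4=2  P5=14  P6=11
Turnaround = completion − arrival: P1=16, P2=4, P3=12, P4=2, P5=14, P6=11
Total turnaround = 16 + 4 + 12 + 2 + 14 + 11 = 59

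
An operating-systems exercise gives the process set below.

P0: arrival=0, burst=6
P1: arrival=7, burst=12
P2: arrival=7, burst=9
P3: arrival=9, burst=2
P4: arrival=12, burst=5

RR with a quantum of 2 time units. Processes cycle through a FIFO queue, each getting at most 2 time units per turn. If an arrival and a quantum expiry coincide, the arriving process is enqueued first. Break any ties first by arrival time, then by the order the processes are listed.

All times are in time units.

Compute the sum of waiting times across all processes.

48

Gantt: | P0 0-6 | idle 6-7 | P1 7-9 | P2 9-11 | P3 11-13 | P1 13-15 | P2 15-17 | P4 17-19 | P1 19-21 | P2 21-23 | P4 23-25 | P1 25-27 | P2 27-29 | P4 29-30 | P1 30-32 | P2 32-33 | P1 33-35 |
Completion: P0=6  P1=35  P2=33  P3=13  P4=30
Turnaround (C−A): P0=6  P1=28  P2=26  P3=4  P4=18
Waiting = turnaround − burst: P0=0, P1=16, P2=17, P3=2, P4=13
Total waiting = 0 + 16 + 17 + 2 + 13 = 48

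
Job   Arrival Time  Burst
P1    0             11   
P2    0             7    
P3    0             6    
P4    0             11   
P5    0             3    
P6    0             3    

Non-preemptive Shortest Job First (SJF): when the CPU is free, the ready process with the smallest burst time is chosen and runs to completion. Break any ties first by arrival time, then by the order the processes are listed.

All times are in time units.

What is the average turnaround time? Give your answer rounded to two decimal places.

18.50

Schedule: | P5 0-3 | P6 3-6 | P3 6-12 | P2 12-19 | P1 19-30 | P4 30-41 |
Completion: P1=30  P2=19  P3=12  P4=41  P5=3  P6=6
Turnaround times: P1=30, P2=19, P3=12, P4=41, P5=3, P6=6
Average turnaround = (30+19+12+41+3+6) / 6 = 111/6 = 18.50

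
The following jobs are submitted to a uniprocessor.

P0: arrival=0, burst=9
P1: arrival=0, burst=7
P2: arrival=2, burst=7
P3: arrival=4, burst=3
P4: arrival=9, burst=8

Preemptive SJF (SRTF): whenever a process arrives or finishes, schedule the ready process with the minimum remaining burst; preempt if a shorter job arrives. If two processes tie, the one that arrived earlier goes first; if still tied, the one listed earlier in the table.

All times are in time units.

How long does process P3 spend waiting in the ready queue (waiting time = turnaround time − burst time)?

3

Schedule: | P1 0-7 | P3 7-10 | P2 10-17 | P4 17-25 | P0 25-34 |
Completion: P0=34  P1=7  P2=17  P3=10  P4=25
Turnaround (C−A): P0=34  P1=7  P2=15  P3=6  P4=16
Waiting(P3) = turnaround − burst = 6 − 3 = 3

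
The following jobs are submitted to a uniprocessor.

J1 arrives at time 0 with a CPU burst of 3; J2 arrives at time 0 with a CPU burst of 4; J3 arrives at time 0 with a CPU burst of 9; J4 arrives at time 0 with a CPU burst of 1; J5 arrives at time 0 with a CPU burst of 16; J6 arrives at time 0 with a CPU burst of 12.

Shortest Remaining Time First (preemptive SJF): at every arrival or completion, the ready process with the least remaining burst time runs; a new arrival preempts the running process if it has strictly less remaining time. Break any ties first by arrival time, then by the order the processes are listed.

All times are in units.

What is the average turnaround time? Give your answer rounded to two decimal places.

17.33

Timeline: | J4 0-1 | J1 1-4 | J2 4-8 | J3 8-17 | J6 17-29 | J5 29-45 |
Completion: J1=4  J2=8  J3=17  J4=1  J5=45  J6=29
Turnaround times: J1=4, J2=8, J3=17, J4=1, J5=45, J6=29
Average turnaround = (4+8+17+1+45+29) / 6 = 104/6 = 17.33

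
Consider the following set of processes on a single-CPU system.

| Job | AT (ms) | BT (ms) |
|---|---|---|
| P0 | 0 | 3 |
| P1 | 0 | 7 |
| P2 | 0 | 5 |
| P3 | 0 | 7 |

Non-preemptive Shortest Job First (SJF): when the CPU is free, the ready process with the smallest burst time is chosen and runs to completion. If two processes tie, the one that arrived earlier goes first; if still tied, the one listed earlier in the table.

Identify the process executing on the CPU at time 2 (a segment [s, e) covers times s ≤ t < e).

P0

Timeline: | P0 0-3 | P2 3-8 | P1 8-15 | P3 15-22 |
Completion: P0=3  P1=15  P2=8  P3=22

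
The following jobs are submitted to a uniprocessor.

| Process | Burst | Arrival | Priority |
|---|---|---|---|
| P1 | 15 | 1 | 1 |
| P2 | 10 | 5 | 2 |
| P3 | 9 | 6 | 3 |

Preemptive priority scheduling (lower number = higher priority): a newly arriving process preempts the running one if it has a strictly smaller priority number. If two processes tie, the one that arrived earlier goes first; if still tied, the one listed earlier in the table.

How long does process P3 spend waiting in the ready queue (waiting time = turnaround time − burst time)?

20

Schedule: | idle 0-1 | P1 1-16 | P2 16-26 | P3 26-35 |
Completion: P1=16  P2=26  P3=35
Turnaround (C−A): P1=15  P2=21  P3=29
Waiting(P3) = turnaround − burst = 29 − 9 = 20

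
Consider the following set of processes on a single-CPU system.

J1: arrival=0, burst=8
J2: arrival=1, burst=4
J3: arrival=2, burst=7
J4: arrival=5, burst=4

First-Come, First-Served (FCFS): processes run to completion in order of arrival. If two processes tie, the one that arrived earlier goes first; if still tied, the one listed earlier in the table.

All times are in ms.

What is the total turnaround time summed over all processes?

54

Timeline: | J1 0-8 | J2 8-12 | J3 12-19 | J4 19-23 |
Completion: J1=8  J2=12  J3=19  J4=23
Turnaround (C−A): J1=8  J2=11  J3=17  J4=18
Turnaround = completion − arrival: J1=8, J2=11, J3=17, J4=18
Total turnaround = 8 + 11 + 17 + 18 = 54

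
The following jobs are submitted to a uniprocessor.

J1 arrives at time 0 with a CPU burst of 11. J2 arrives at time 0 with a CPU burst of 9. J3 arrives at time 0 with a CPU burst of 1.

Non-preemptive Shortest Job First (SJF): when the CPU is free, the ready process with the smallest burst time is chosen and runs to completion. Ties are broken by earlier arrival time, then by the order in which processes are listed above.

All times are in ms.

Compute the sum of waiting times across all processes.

11

Schedule: | J3 0-1 | J2 1-10 | J1 10-21 |
Completion: J1=21  J2=10  J3=1
Waiting = turnaround − burst: J1=10, J2=1, J3=0
Total waiting = 10 + 1 + 0 = 11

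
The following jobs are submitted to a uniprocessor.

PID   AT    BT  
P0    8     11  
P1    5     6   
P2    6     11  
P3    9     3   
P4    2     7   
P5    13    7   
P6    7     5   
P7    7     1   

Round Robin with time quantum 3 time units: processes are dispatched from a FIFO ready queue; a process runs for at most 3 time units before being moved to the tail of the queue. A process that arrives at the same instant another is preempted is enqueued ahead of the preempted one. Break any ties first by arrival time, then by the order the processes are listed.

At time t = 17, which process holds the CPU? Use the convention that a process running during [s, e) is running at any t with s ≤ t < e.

P7

Gantt: | idle 0-2 | P4 2-5 | P1 5-8 | P4 8-11 | P2 11-14 | P6 14-17 | P7 17-18 | P0 18-21 | P1 21-24 | P3 24-27 | P4 27-28 | P5 28-31 | P2 31-34 | P6 34-36 | P0 36-39 | P5 39-42 | P2 42-45 | P0 45-48 | P5 48-49 | P2 49-51 | P0 51-53 |
Completion: P0=53  P1=24  P2=51  P3=27  P4=28  P5=49  P6=36  P7=18
Turnaround (C−A): P0=45  P1=19  P2=45  P3=18  P4=26  P5=36  P6=29  P7=11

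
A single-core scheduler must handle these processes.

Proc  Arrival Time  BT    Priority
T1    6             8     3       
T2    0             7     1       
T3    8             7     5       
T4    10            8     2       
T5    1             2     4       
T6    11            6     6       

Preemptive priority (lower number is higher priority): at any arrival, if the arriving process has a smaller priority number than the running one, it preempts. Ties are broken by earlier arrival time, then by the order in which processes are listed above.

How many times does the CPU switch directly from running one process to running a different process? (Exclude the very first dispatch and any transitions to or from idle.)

Schedule: | T2 0-7 | T1 7-10 | T4 10-18 | T1 18-23 | T5 23-25 | T3 25-32 | T6 32-38 |
Completion: T1=23  T2=7  T3=32  T4=18  T5=25  T6=38

6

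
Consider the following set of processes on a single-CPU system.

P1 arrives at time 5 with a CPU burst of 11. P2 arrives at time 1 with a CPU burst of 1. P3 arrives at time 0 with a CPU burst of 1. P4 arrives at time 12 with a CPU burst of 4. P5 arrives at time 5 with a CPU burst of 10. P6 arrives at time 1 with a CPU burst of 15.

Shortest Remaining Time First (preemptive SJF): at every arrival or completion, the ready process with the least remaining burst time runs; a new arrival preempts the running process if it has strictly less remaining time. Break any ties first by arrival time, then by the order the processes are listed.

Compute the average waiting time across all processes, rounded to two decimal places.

7.17

Timeline: | P3 0-1 | P2 1-2 | P6 2-5 | P5 5-15 | P4 15-19 | P1 19-30 | P6 30-42 |
Completion: P1=30  P2=2  P3=1  P4=19  P5=15  P6=42
Turnaround (C−A): P1=25  P2=1  P3=1  P4=7  P5=10  P6=41
Waiting times: P1=14, P2=0, P3=0, P4=3, P5=0, P6=26
Average waiting = (14+0+0+3+0+26) / 6 = 43/6 = 7.17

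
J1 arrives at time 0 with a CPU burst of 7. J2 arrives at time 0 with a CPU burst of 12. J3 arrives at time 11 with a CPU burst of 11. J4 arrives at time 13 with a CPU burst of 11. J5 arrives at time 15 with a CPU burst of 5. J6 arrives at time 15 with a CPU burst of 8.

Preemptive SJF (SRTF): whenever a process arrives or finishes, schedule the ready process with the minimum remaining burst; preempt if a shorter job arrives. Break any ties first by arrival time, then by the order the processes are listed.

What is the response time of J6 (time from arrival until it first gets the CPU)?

9

Schedule: | J1 0-7 | J2 7-19 | J5 19-24 | J6 24-32 | J3 32-43 | J4 43-54 |
Completion: J1=7  J2=19  J3=43  J4=54  J5=24  J6=32
Response(J6) = first start − arrival = 24 − 15 = 9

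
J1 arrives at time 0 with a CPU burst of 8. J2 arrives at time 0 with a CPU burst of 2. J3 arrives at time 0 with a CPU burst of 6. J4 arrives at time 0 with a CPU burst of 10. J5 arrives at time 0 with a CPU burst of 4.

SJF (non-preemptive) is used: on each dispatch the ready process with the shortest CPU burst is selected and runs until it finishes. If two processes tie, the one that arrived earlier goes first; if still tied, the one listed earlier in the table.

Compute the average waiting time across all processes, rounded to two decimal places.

Schedule: | J2 0-2 | J5 2-6 | J3 6-12 | J1 12-20 | J4 20-30 |
Completion: J1=20  J2=2  J3=12  J4=30  J5=6
Turnaround (C−A): J1=20  J2=2  J3=12  J4=30  J5=6
Waiting times: J1=12, J2=0, J3=6, J4=20, J5=2
Average waiting = (12+0+6+20+2) / 5 = 40/5 = 8.00

8.00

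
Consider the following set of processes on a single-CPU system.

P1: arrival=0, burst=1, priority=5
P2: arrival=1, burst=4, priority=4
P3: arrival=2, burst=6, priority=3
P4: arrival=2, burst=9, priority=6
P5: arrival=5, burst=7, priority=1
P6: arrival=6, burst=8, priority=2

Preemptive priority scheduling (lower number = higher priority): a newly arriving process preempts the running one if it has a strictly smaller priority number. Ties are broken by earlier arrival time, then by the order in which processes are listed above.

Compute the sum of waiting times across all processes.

66

Gantt: | P1 0-1 | P2 1-2 | P3 2-5 | P5 5-12 | P6 12-20 | P3 20-23 | P2 23-26 | P4 26-35 |
Completion: P1=1  P2=26  P3=23  P4=35  P5=12  P6=20
Turnaround (C−A): P1=1  P2=25  P3=21  P4=33  P5=7  P6=14
Waiting = turnaround − burst: P1=0, P2=21, P3=15, P4=24, P5=0, P6=6
Total waiting = 0 + 21 + 15 + 24 + 0 + 6 = 66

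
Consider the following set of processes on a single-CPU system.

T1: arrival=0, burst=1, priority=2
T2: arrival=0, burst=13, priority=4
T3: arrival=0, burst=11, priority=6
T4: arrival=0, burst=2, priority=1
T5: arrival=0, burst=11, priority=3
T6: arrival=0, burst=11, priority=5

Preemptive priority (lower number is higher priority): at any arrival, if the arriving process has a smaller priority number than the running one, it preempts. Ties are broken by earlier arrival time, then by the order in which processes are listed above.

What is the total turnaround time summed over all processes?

133

Schedule: | T4 0-2 | T1 2-3 | T5 3-14 | T2 14-27 | T6 27-38 | T3 38-49 |
Completion: T1=3  T2=27  T3=49  T4=2  T5=14  T6=38
Turnaround (C−A): T1=3  T2=27  T3=49  T4=2  T5=14  T6=38
Turnaround = completion − arrival: T1=3, T2=27, T3=49, T4=2, T5=14, T6=38
Total turnaround = 3 + 27 + 49 + 2 + 14 + 38 = 133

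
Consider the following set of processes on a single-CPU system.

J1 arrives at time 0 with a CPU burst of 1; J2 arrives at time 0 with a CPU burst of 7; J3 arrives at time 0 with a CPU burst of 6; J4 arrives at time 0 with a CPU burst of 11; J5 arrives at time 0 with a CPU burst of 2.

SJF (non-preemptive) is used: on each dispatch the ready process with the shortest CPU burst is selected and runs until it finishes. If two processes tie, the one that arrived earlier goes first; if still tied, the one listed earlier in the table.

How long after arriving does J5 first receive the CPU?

1

Schedule: | J1 0-1 | J5 1-3 | J3 3-9 | J2 9-16 | J4 16-27 |
Completion: J1=1  J2=16  J3=9  J4=27  J5=3
Turnaround (C−A): J1=1  J2=16  J3=9  J4=27  J5=3
Response(J5) = first start − arrival = 1 − 0 = 1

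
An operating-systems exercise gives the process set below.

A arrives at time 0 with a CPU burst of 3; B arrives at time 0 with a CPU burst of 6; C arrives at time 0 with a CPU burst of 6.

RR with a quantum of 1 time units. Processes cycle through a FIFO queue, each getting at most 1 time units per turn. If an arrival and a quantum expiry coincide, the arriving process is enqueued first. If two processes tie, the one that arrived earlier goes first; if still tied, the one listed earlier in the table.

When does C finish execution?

Timeline: | A 0-1 | B 1-2 | C 2-3 | A 3-4 | B 4-5 | C 5-6 | A 6-7 | B 7-8 | C 8-9 | B 9-10 | C 10-11 | B 11-12 | C 12-13 | B 13-14 | C 14-15 |
Completion: A=7  B=14  C=15

15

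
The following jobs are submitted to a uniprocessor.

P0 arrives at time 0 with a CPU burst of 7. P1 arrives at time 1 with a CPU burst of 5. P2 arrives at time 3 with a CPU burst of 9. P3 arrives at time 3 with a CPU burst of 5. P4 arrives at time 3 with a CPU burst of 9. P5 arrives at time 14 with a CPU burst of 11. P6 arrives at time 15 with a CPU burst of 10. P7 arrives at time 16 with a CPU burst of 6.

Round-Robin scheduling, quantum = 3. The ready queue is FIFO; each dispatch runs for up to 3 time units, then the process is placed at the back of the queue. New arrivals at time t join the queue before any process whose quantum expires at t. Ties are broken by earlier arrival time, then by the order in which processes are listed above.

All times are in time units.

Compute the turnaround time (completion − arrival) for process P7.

Gantt: | P0 0-3 | P1 3-6 | P2 6-9 | P3 9-12 | P4 12-15 | P0 15-18 | P1 18-20 | P2 20-23 | P3 23-25 | P5 25-28 | P6 28-31 | P4 31-34 | P7 34-37 | P0 37-38 | P2 38-41 | P5 41-44 | P6 44-47 | P4 47-50 | P7 50-53 | P5 53-56 | P6 56-59 | P5 59-61 | P6 61-62 |
Completion: P0=38  P1=20  P2=41  P3=25  P4=50  P5=61  P6=62  P7=53
Turnaround (C−A): P0=38  P1=19  P2=38  P3=22  P4=47  P5=47  P6=47  P7=37
Turnaround(P7) = completion − arrival = 53 − 16 = 37

37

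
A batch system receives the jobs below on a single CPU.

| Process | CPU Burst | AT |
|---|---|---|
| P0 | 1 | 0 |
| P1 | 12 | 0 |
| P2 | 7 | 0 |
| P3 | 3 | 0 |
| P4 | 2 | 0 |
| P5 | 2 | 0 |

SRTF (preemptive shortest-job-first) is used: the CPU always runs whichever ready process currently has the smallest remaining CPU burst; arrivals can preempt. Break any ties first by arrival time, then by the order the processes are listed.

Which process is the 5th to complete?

P2

Schedule: | P0 0-1 | P4 1-3 | P5 3-5 | P3 5-8 | P2 8-15 | P1 15-27 |
Completion: P0=1  P1=27  P2=15  P3=8  P4=3  P5=5
Turnaround (C−A): P0=1  P1=27  P2=15  P3=8  P4=3  P5=5
Finish order: P0 → P4 → P5 → P3 → P2 → P1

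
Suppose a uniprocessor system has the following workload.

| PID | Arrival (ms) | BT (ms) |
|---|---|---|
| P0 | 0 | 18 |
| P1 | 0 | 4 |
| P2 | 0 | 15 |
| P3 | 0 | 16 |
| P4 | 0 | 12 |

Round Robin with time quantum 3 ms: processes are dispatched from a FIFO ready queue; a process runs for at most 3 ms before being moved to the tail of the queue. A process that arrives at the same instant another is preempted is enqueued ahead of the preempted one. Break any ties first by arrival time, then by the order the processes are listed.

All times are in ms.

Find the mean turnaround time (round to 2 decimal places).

Schedule: | P0 0-3 | P1 3-6 | P2 6-9 | P3 9-12 | P4 12-15 | P0 15-18 | P1 18-19 | P2 19-22 | P3 22-25 | P4 25-28 | P0 28-31 | P2 31-34 | P3 34-37 | P4 37-40 | P0 40-43 | P2 43-46 | P3 46-49 | P4 49-52 | P0 52-55 | P2 55-58 | P3 58-61 | P0 61-64 | P3 64-65 |
Completion: P0=64  P1=19  P2=58  P3=65  P4=52
Turnaround times: P0=64, P1=19, P2=58, P3=65, P4=52
Average turnaround = (64+19+58+65+52) / 5 = 258/5 = 51.60

51.60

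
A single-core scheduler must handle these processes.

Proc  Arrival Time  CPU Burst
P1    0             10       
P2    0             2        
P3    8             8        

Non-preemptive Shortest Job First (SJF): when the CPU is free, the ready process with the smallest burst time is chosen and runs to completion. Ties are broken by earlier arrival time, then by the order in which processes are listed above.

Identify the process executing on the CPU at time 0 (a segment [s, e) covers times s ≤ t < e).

P2

Timeline: | P2 0-2 | P1 2-12 | P3 12-20 |
Completion: P1=12  P2=2  P3=20
Turnaround (C−A): P1=12  P2=2  P3=12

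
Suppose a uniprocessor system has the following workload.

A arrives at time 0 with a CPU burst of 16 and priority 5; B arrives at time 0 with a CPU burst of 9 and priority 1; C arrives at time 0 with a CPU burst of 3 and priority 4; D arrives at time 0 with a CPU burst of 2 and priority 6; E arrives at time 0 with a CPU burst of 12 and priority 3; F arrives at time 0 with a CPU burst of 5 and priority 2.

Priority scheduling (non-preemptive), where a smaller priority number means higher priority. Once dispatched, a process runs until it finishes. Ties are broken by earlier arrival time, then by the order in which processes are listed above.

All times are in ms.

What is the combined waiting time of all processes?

Schedule: | B 0-9 | F 9-14 | E 14-26 | C 26-29 | A 29-45 | D 45-47 |
Completion: A=45  B=9  C=29  D=47  E=26  F=14
Waiting = turnaround − burst: A=29, B=0, C=26, D=45, E=14, F=9
Total waiting = 29 + 0 + 26 + 45 + 14 + 9 = 123

123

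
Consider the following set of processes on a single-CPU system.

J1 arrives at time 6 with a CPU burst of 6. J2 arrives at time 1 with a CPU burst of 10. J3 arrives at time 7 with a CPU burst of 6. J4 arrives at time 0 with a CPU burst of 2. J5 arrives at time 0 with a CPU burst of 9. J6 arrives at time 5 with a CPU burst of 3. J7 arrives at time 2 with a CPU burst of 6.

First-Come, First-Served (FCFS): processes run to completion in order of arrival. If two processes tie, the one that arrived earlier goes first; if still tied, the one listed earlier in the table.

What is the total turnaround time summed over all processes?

Gantt: | J4 0-2 | J5 2-11 | J2 11-21 | J7 21-27 | J6 27-30 | J1 30-36 | J3 36-42 |
Completion: J1=36  J2=21  J3=42  J4=2  J5=11  J6=30  J7=27
Turnaround = completion − arrival: J1=30, J2=20, J3=35, J4=2, J5=11, J6=25, J7=25
Total turnaround = 30 + 20 + 35 + 2 + 11 + 25 + 25 = 148

148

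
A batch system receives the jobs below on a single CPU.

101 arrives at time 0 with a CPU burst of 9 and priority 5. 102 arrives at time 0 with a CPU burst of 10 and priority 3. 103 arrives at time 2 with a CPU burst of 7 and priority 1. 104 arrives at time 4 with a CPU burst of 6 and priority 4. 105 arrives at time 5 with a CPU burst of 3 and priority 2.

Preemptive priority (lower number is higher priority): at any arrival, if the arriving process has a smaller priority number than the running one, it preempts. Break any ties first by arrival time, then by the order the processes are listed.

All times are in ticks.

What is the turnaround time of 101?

35

Timeline: | 102 0-2 | 103 2-9 | 105 9-12 | 102 12-20 | 104 20-26 | 101 26-35 |
Completion: 101=35  102=20  103=9  104=26  105=12
Turnaround(101) = completion − arrival = 35 − 0 = 35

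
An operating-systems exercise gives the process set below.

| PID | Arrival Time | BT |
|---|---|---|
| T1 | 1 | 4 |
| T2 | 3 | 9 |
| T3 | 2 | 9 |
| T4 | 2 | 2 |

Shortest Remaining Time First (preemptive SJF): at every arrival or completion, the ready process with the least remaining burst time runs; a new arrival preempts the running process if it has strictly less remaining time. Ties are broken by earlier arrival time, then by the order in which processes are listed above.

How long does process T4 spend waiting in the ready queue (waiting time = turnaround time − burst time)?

Schedule: | idle 0-1 | T1 1-2 | T4 2-4 | T1 4-7 | T3 7-16 | T2 16-25 |
Completion: T1=7  T2=25  T3=16  T4=4
Turnaround (C−A): T1=6  T2=22  T3=14  T4=2
Waiting(T4) = turnaround − burst = 2 − 2 = 0

0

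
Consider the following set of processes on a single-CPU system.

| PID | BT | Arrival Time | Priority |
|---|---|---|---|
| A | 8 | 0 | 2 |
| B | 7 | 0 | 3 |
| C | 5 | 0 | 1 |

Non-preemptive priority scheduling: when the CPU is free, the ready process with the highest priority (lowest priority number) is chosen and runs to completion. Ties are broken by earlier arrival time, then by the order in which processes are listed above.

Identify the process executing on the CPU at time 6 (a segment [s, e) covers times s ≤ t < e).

A

Timeline: | C 0-5 | A 5-13 | B 13-20 |
Completion: A=13  B=20  C=5
Turnaround (C−A): A=13  B=20  C=5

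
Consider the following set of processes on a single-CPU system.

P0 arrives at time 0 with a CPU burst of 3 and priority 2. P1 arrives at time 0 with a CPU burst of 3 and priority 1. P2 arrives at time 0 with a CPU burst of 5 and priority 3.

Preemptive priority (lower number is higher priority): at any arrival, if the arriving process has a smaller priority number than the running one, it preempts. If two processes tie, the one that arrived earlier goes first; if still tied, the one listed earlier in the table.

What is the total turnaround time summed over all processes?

20

Schedule: | P1 0-3 | P0 3-6 | P2 6-11 |
Completion: P0=6  P1=3  P2=11
Turnaround (C−A): P0=6  P1=3  P2=11
Turnaround = completion − arrival: P0=6, P1=3, P2=11
Total turnaround = 6 + 3 + 11 = 20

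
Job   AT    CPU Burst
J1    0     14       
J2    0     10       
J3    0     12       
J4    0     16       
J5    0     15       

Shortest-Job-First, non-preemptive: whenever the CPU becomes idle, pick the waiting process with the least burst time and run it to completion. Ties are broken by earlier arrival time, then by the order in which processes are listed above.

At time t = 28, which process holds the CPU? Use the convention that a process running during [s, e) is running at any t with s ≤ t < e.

Timeline: | J2 0-10 | J3 10-22 | J1 22-36 | J5 36-51 | J4 51-67 |
Completion: J1=36  J2=10  J3=22  J4=67  J5=51

J1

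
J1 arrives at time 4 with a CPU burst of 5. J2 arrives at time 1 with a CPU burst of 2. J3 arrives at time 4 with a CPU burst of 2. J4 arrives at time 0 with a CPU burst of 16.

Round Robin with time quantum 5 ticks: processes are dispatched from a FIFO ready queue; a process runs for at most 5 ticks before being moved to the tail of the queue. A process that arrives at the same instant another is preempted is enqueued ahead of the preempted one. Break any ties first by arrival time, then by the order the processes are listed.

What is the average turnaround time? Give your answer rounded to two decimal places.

Schedule: | J4 0-5 | J2 5-7 | J1 7-12 | J3 12-14 | J4 14-25 |
Completion: J1=12  J2=7  J3=14  J4=25
Turnaround (C−A): J1=8  J2=6  J3=10  J4=25
Turnaround times: J1=8, J2=6, J3=10, J4=25
Average turnaround = (8+6+10+25) / 4 = 49/4 = 12.25

12.25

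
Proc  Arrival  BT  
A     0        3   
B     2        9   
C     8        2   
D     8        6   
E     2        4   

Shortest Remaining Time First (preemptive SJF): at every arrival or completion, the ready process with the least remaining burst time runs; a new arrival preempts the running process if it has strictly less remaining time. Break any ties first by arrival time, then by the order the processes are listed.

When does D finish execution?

16

Schedule: | A 0-3 | E 3-7 | B 7-8 | C 8-10 | D 10-16 | B 16-24 |
Completion: A=3  B=24  C=10  D=16  E=7
Turnaround (C−A): A=3  B=22  C=2  D=8  E=5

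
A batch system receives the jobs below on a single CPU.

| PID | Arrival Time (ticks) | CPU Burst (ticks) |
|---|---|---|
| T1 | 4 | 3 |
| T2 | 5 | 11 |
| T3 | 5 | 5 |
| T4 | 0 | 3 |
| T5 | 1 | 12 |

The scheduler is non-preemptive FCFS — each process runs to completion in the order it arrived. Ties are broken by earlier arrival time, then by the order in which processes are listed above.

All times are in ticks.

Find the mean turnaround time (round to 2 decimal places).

16.80

Gantt: | T4 0-3 | T5 3-15 | T1 15-18 | T2 18-29 | T3 29-34 |
Completion: T1=18  T2=29  T3=34  T4=3  T5=15
Turnaround (C−A): T1=14  T2=24  T3=29  T4=3  T5=14
Turnaround times: T1=14, T2=24, T3=29, T4=3, T5=14
Average turnaround = (14+24+29+3+14) / 5 = 84/5 = 16.80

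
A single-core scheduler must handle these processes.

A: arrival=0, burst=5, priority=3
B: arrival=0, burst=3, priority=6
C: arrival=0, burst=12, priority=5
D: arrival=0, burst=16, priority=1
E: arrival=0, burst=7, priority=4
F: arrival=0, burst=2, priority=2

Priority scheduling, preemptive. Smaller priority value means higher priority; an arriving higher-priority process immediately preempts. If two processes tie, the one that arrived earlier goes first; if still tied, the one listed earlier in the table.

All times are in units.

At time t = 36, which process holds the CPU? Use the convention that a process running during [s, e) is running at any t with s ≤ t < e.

Schedule: | D 0-16 | F 16-18 | A 18-23 | E 23-30 | C 30-42 | B 42-45 |
Completion: A=23  B=45  C=42  D=16  E=30  F=18
Turnaround (C−A): A=23  B=45  C=42  D=16  E=30  F=18

C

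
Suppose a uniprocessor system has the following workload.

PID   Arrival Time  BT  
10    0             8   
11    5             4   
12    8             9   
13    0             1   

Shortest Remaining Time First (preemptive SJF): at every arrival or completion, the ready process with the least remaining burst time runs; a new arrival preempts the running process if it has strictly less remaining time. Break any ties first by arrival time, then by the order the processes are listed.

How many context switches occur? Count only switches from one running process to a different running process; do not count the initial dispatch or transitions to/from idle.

Gantt: | 13 0-1 | 10 1-9 | 11 9-13 | 12 13-22 |
Completion: 10=9  11=13  12=22  13=1

3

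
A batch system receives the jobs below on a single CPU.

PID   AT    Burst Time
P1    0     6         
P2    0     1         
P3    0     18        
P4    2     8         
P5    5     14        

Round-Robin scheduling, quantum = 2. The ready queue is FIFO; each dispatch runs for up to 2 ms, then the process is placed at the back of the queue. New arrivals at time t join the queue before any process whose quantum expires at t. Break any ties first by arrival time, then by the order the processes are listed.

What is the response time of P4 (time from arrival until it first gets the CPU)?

3

Timeline: | P1 0-2 | P2 2-3 | P3 3-5 | P4 5-7 | P1 7-9 | P5 9-11 | P3 11-13 | P4 13-15 | P1 15-17 | P5 17-19 | P3 19-21 | P4 21-23 | P5 23-25 | P3 25-27 | P4 27-29 | P5 29-31 | P3 31-33 | P5 33-35 | P3 35-37 | P5 37-39 | P3 39-41 | P5 41-43 | P3 43-47 |
Completion: P1=17  P2=3  P3=47  P4=29  P5=43
Turnaround (C−A): P1=17  P2=3  P3=47  P4=27  P5=38
Response(P4) = first start − arrival = 5 − 2 = 3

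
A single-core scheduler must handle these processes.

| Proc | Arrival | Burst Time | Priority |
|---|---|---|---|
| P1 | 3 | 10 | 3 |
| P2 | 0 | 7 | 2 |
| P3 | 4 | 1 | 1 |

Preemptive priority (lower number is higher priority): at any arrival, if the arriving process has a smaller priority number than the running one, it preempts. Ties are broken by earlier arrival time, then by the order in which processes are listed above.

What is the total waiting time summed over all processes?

6

Schedule: | P2 0-4 | P3 4-5 | P2 5-8 | P1 8-18 |
Completion: P1=18  P2=8  P3=5
Turnaround (C−A): P1=15  P2=8  P3=1
Waiting = turnaround − burst: P1=5, P2=1, P3=0
Total waiting = 5 + 1 + 0 = 6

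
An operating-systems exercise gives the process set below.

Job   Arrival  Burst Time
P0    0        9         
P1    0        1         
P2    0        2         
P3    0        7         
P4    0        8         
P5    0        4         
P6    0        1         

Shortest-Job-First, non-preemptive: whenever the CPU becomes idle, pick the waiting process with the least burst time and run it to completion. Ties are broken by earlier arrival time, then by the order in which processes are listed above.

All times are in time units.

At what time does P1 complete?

1

Gantt: | P1 0-1 | P6 1-2 | P2 2-4 | P5 4-8 | P3 8-15 | P4 15-23 | P0 23-32 |
Completion: P0=32  P1=1  P2=4  P3=15  P4=23  P5=8  P6=2
Turnaround (C−A): P0=32  P1=1  P2=4  P3=15  P4=23  P5=8  P6=2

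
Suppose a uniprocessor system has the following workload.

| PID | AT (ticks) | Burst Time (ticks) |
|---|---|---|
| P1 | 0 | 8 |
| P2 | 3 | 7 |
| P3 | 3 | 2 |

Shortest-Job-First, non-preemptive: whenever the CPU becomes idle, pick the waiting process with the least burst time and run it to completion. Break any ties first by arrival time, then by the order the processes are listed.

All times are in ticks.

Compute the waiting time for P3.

5

Schedule: | P1 0-8 | P3 8-10 | P2 10-17 |
Completion: P1=8  P2=17  P3=10
Turnaround (C−A): P1=8  P2=14  P3=7
Waiting(P3) = turnaround − burst = 7 − 2 = 5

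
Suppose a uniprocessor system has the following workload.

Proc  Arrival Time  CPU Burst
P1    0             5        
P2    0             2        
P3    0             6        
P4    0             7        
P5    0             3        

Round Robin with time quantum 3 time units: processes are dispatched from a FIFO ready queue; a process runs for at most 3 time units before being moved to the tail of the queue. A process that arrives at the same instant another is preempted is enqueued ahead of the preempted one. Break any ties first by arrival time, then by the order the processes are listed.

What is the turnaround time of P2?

5

Timeline: | P1 0-3 | P2 3-5 | P3 5-8 | P4 8-11 | P5 11-14 | P1 14-16 | P3 16-19 | P4 19-23 |
Completion: P1=16  P2=5  P3=19  P4=23  P5=14
Turnaround(P2) = completion − arrival = 5 − 0 = 5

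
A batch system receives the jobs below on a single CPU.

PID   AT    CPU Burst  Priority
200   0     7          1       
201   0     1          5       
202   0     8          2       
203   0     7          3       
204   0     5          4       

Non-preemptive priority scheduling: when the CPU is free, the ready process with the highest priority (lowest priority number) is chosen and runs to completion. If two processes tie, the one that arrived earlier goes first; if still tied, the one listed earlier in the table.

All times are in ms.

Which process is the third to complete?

203

Timeline: | 200 0-7 | 202 7-15 | 203 15-22 | 204 22-27 | 201 27-28 |
Completion: 200=7  201=28  202=15  203=22  204=27
Turnaround (C−A): 200=7  201=28  202=15  203=22  204=27
Finish order: 200 → 202 → 203 → 204 → 201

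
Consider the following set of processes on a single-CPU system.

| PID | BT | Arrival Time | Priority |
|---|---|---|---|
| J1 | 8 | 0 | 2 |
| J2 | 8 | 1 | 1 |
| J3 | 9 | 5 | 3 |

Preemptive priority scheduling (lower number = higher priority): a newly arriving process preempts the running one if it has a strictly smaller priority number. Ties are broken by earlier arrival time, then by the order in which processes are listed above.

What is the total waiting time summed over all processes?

Gantt: | J1 0-1 | J2 1-9 | J1 9-16 | J3 16-25 |
Completion: J1=16  J2=9  J3=25
Waiting = turnaround − burst: J1=8, J2=0, J3=11
Total waiting = 8 + 0 + 11 = 19

19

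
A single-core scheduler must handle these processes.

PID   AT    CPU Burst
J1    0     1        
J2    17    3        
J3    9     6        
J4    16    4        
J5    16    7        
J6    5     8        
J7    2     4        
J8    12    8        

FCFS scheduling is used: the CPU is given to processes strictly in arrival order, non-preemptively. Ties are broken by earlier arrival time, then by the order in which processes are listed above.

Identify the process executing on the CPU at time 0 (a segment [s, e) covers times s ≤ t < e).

J1

Timeline: | J1 0-1 | idle 1-2 | J7 2-6 | J6 6-14 | J3 14-20 | J8 20-28 | J4 28-32 | J5 32-39 | J2 39-42 |
Completion: J1=1  J2=42  J3=20  J4=32  J5=39  J6=14  J7=6  J8=28
Turnaround (C−A): J1=1  J2=25  J3=11  J4=16  J5=23  J6=9  J7=4  J8=16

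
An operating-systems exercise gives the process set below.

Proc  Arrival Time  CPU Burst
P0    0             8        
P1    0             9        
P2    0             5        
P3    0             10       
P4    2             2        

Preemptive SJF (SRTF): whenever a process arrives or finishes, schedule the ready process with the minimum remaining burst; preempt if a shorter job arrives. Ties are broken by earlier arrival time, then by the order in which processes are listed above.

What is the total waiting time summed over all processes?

Timeline: | P2 0-2 | P4 2-4 | P2 4-7 | P0 7-15 | P1 15-24 | P3 24-34 |
Completion: P0=15  P1=24  P2=7  P3=34  P4=4
Waiting = turnaround − burst: P0=7, P1=15, P2=2, P3=24, P4=0
Total waiting = 7 + 15 + 2 + 24 + 0 = 48

48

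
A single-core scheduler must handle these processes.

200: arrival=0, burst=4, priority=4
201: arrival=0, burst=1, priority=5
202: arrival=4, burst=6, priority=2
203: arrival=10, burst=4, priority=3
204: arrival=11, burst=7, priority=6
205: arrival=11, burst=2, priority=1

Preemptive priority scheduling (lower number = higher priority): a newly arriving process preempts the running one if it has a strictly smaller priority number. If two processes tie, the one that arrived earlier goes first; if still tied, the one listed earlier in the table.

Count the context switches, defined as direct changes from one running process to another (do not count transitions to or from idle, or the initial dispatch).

6

Timeline: | 200 0-4 | 202 4-10 | 203 10-11 | 205 11-13 | 203 13-16 | 201 16-17 | 204 17-24 |
Completion: 200=4  201=17  202=10  203=16  204=24  205=13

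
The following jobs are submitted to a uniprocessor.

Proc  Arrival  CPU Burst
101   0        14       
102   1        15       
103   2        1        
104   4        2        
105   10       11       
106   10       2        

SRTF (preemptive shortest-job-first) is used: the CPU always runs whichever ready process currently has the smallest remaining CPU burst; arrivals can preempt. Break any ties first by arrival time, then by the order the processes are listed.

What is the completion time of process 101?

Schedule: | 101 0-2 | 103 2-3 | 101 3-4 | 104 4-6 | 101 6-10 | 106 10-12 | 101 12-19 | 105 19-30 | 102 30-45 |
Completion: 101=19  102=45  103=3  104=6  105=30  106=12
Turnaround (C−A): 101=19  102=44  103=1  104=2  105=20  106=2

19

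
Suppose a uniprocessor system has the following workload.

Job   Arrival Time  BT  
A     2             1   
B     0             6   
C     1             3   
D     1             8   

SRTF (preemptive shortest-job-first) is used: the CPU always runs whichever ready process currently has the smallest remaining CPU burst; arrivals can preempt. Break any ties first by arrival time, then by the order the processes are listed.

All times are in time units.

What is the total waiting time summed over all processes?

14

Gantt: | B 0-1 | C 1-2 | A 2-3 | C 3-5 | B 5-10 | D 10-18 |
Completion: A=3  B=10  C=5  D=18
Turnaround (C−A): A=1  B=10  C=4  D=17
Waiting = turnaround − burst: A=0, B=4, C=1, D=9
Total waiting = 0 + 4 + 1 + 9 = 14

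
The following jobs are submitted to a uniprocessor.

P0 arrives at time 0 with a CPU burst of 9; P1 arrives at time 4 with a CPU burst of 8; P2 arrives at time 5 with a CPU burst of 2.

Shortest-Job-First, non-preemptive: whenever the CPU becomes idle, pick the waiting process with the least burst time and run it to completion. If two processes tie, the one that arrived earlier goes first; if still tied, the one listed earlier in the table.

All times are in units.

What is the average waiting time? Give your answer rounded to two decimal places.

Schedule: | P0 0-9 | P2 9-11 | P1 11-19 |
Completion: P0=9  P1=19  P2=11
Turnaround (C−A): P0=9  P1=15  P2=6
Waiting times: P0=0, P1=7, P2=4
Average waiting = (0+7+4) / 3 = 11/3 = 3.67

3.67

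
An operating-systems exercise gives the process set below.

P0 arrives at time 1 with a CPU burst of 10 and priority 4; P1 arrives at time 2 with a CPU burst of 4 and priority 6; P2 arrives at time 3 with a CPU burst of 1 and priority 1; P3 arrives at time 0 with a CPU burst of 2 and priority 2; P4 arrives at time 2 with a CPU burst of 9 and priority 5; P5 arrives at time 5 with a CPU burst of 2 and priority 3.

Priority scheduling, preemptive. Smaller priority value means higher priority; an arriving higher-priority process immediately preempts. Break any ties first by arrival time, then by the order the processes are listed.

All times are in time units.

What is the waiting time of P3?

Timeline: | P3 0-2 | P0 2-3 | P2 3-4 | P0 4-5 | P5 5-7 | P0 7-15 | P4 15-24 | P1 24-28 |
Completion: P0=15  P1=28  P2=4  P3=2  P4=24  P5=7
Waiting(P3) = turnaround − burst = 2 − 2 = 0

0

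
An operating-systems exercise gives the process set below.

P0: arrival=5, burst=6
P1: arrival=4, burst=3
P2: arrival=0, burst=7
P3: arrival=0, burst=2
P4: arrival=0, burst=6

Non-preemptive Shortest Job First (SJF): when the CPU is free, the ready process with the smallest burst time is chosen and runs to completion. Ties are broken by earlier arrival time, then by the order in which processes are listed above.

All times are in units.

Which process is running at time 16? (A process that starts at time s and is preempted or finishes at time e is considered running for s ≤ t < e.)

P0

Schedule: | P3 0-2 | P4 2-8 | P1 8-11 | P0 11-17 | P2 17-24 |
Completion: P0=17  P1=11  P2=24  P3=2  P4=8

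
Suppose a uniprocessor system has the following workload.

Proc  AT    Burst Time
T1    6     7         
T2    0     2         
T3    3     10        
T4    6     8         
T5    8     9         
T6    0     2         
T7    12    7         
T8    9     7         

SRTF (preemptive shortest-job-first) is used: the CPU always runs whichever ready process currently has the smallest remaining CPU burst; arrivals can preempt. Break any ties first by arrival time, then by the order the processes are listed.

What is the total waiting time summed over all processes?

Timeline: | T2 0-2 | T6 2-4 | T3 4-6 | T1 6-13 | T8 13-20 | T7 20-27 | T3 27-35 | T4 35-43 | T5 43-52 |
Completion: T1=13  T2=2  T3=35  T4=43  T5=52  T6=4  T7=27  T8=20
Turnaround (C−A): T1=7  T2=2  T3=32  T4=37  T5=44  T6=4  T7=15  T8=11
Waiting = turnaround − burst: T1=0, T2=0, T3=22, T4=29, T5=35, T6=2, T7=8, T8=4
Total waiting = 0 + 0 + 22 + 29 + 35 + 2 + 8 + 4 = 100

100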